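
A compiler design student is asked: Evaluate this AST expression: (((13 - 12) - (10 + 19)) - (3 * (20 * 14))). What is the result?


Expression: (((13 - 12) - (10 + 19)) - (3 * (20 * 14)))
Evaluating step by step:
  13 - 12 = 1
  10 + 19 = 29
  1 - 29 = -28
  20 * 14 = 280
  3 * 280 = 840
  -28 - 840 = -868
Result: -868

-868


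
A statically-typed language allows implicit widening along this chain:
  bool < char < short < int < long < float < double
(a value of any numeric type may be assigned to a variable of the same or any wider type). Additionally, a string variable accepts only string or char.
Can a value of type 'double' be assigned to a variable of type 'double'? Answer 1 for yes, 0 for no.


Target variable type: double
Source value type: double
Numeric ranks: double=6, double=6
Widening allowed iff rank(source) <= rank(target): 6 <= 6? Yes
Result: 1

1


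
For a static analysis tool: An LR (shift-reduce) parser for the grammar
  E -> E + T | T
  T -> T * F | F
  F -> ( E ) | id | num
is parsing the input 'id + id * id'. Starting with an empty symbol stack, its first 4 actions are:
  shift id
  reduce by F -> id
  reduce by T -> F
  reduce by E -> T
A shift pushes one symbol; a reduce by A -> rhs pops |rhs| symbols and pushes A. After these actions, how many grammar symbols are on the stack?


Tracking the symbol stack through each action:
  Action 1: shift 'id' : push -> stack = [id] (size 1)
  Action 2: reduce by F -> id : pop 1, push F -> stack = [F] (size 1)
  Action 3: reduce by T -> F : pop 1, push T -> stack = [T] (size 1)
  Action 4: reduce by E -> T : pop 1, push E -> stack = [E] (size 1)
Final stack size: 1

1


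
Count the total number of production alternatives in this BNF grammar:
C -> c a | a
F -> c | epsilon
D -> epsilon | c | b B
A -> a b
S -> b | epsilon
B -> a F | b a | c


Counting alternatives per rule:
  C: 2 alternative(s)
  F: 2 alternative(s)
  D: 3 alternative(s)
  A: 1 alternative(s)
  S: 2 alternative(s)
  B: 3 alternative(s)
Sum: 2 + 2 + 3 + 1 + 2 + 3 = 13

13


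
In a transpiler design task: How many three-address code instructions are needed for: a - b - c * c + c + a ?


Expression: a - b - c * c + c + a
Generating three-address code (respecting * over +/- precedence):
  Instruction 1: t1 = c * c
  Instruction 2: t2 = a - b
  Instruction 3: t3 = t2 - t1
  Instruction 4: t4 = t3 + c
  Instruction 5: t5 = t4 + a
Total instructions: 5

5


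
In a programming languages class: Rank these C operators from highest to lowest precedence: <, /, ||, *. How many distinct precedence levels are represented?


Looking up precedence for each operator:
  < -> precedence 4
  / -> precedence 6
  || -> precedence 1
  * -> precedence 6
Sorted highest to lowest: /, *, <, ||
Distinct precedence values: [6, 4, 1]
Number of distinct levels: 3

3


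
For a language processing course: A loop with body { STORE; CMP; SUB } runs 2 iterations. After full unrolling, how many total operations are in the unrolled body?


Loop body operations: STORE, CMP, SUB (3 ops per iteration)
Unrolling 2 iterations:
  Iteration 1: STORE, CMP, SUB (3 ops)
  Iteration 2: STORE, CMP, SUB (3 ops)
Total: 2 iterations * 3 ops/iter = 6 operations

6


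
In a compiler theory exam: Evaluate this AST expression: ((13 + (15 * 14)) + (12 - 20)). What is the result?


Expression: ((13 + (15 * 14)) + (12 - 20))
Evaluating step by step:
  15 * 14 = 210
  13 + 210 = 223
  12 - 20 = -8
  223 + -8 = 215
Result: 215

215


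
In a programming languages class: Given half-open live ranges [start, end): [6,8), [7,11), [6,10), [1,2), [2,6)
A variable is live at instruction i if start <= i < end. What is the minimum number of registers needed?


Live ranges:
  Var0: [6, 8)
  Var1: [7, 11)
  Var2: [6, 10)
  Var3: [1, 2)
  Var4: [2, 6)
Sweep-line events (position, delta, active):
  pos=1 start -> active=1
  pos=2 end -> active=0
  pos=2 start -> active=1
  pos=6 end -> active=0
  pos=6 start -> active=1
  pos=6 start -> active=2
  pos=7 start -> active=3
  pos=8 end -> active=2
  pos=10 end -> active=1
  pos=11 end -> active=0
Maximum simultaneous active: 3
Minimum registers needed: 3

3


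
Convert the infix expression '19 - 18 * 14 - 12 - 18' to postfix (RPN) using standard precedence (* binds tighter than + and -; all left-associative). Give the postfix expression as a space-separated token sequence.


Applying the shunting-yard algorithm:
  Operand 19 -> output
  Push '-' onto operator stack -> op-stack: [-]
  Operand 18 -> output
  Push '*' onto operator stack -> op-stack: [-, *]
  Operand 14 -> output
  See '-' (prec 1); top '*' (prec 2) >= it -> pop '*' to output
  See '-' (prec 1); top '-' (prec 1) >= it -> pop '-' to output
  Push '-' onto operator stack -> op-stack: [-]
  Operand 12 -> output
  See '-' (prec 1); top '-' (prec 1) >= it -> pop '-' to output
  Push '-' onto operator stack -> op-stack: [-]
  Operand 18 -> output
  End of input: pop '-' to output
Postfix result: 19 18 14 * - 12 - 18 -

19 18 14 * - 12 - 18 -


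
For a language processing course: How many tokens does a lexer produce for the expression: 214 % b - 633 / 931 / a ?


Scanning '214 % b - 633 / 931 / a'
Token 1: '214' -> integer_literal
Token 2: '%' -> operator
Token 3: 'b' -> identifier
Token 4: '-' -> operator
Token 5: '633' -> integer_literal
Token 6: '/' -> operator
Token 7: '931' -> integer_literal
Token 8: '/' -> operator
Token 9: 'a' -> identifier
Total tokens: 9

9


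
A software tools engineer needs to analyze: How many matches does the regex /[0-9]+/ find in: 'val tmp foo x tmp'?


Pattern: /[0-9]+/ (int literals)
Input: 'val tmp foo x tmp'
Scanning for matches:
Total matches: 0

0


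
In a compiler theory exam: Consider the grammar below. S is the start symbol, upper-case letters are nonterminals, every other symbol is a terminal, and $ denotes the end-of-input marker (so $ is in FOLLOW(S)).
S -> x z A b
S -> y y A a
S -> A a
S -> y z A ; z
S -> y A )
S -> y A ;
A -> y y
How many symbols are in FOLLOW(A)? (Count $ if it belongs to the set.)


S is the start symbol and does not occur in any rule body, so FOLLOW(S) = {$}.
Examining every occurrence of A in a rule body:
  S -> x z A b : A is followed by terminal 'b' -> add 'b'
  S -> y y A a : A is followed by terminal 'a' -> add 'a'
  S -> A a : A is followed by terminal 'a' -> add 'a' (already in the set)
  S -> y z A ; z : A is followed by terminal ';' -> add ';'
  S -> y A ) : A is followed by terminal ')' -> add ')'
  S -> y A ; : A is followed by terminal ';' -> add ';' (already in the set)
  A -> y y : A does not occur in the body -> contributes nothing
FOLLOW(A) = {), ;, a, b}
Count: 4

4


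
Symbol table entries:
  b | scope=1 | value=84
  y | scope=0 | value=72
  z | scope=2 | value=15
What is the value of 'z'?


Searching symbol table for 'z':
  b | scope=1 | value=84
  y | scope=0 | value=72
  z | scope=2 | value=15 <- MATCH
Found 'z' at scope 2 with value 15

15


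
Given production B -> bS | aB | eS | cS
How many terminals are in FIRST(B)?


Production: B -> bS | aB | eS | cS
Examining each alternative for leading terminals:
  B -> bS : first terminal = 'b'
  B -> aB : first terminal = 'a'
  B -> eS : first terminal = 'e'
  B -> cS : first terminal = 'c'
FIRST(B) = {a, b, c, e}
Count: 4

4


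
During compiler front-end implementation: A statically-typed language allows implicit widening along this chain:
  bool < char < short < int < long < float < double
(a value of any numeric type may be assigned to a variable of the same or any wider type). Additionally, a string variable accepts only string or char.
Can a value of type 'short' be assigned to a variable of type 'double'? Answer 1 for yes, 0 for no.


Target variable type: double
Source value type: short
Numeric ranks: short=2, double=6
Widening allowed iff rank(source) <= rank(target): 2 <= 6? Yes
Result: 1

1


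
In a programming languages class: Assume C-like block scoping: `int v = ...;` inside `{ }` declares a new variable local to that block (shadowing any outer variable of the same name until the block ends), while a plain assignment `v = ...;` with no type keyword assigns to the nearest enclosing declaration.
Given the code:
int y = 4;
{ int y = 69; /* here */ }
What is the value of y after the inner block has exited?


Analyzing scoping rules:
Outer scope: declares y = 4
Inner block: 'int y = 69;' declares a NEW y that shadows the outer one
When the block exits the inner y goes out of scope; the outer y was never modified -> 4
Result: 4

4


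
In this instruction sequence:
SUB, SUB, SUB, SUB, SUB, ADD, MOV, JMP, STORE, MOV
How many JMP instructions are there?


Scanning instruction sequence for JMP:
  Position 1: SUB
  Position 2: SUB
  Position 3: SUB
  Position 4: SUB
  Position 5: SUB
  Position 6: ADD
  Position 7: MOV
  Position 8: JMP <- MATCH
  Position 9: STORE
  Position 10: MOV
Matches at positions: [8]
Total JMP count: 1

1


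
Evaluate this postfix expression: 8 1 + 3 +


Processing tokens left to right:
Push 8, Push 1
Pop 8 and 1, compute 8 + 1 = 9, push 9
Push 3
Pop 9 and 3, compute 9 + 3 = 12, push 12
Stack result: 12

12


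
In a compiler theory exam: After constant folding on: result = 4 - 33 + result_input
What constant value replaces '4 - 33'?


Identifying constant sub-expression:
  Original: result = 4 - 33 + result_input
  4 and 33 are both compile-time constants
  Evaluating: 4 - 33 = -29
  After folding: result = -29 + result_input

-29


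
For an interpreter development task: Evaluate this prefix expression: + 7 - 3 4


Parsing prefix expression: + 7 - 3 4
Step 1: Innermost operation '- 3 4'
  3 - 4 = -1
Step 2: Outer operation '+ 7 [-1]'
  7 + -1 = 6

6


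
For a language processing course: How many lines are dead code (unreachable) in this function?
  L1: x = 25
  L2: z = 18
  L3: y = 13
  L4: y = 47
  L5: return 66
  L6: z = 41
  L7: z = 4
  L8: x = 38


Analyzing control flow:
  L1: reachable (before return)
  L2: reachable (before return)
  L3: reachable (before return)
  L4: reachable (before return)
  L5: reachable (return statement)
  L6: DEAD (after return at L5)
  L7: DEAD (after return at L5)
  L8: DEAD (after return at L5)
Return at L5, total lines = 8
Dead lines: L6 through L8
Count: 3

3


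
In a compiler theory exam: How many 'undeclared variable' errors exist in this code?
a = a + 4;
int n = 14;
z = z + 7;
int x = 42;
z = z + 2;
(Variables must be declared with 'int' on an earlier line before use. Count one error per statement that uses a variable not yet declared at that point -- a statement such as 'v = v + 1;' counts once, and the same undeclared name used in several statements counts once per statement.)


Scanning code line by line:
  Line 1: use 'a' -> ERROR (undeclared)
  Line 2: declare 'n' -> declared = ['n']
  Line 3: use 'z' -> ERROR (undeclared)
  Line 4: declare 'x' -> declared = ['n', 'x']
  Line 5: use 'z' -> ERROR (undeclared)
Total undeclared variable errors: 3

3


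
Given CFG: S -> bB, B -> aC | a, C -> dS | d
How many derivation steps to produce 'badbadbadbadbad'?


Grammar: S -> bB, B -> aC | a, C -> dS | d
Deriving 'badbadbadbadbad':
Step 1: S -> bB => bB
Step 2: B -> aC => baC
Step 3: C -> dS => badS
Step 4: S -> bB => badbB
Step 5: B -> aC => badbaC
Step 6: C -> dS => badbadS
Step 7: S -> bB => badbadbB
Step 8: B -> aC => badbadbaC
Step 9: C -> dS => badbadbadS
Step 10: S -> bB => badbadbadbB
Step 11: B -> aC => badbadbadbaC
Step 12: C -> dS => badbadbadbadS
Step 13: S -> bB => badbadbadbadbB
Step 14: B -> aC => badbadbadbadbaC
Step 15: C -> d => badbadbadbadbad
Total derivation steps: 15

15


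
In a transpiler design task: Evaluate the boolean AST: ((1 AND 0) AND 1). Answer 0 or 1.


Step 1: Evaluate inner node
  1 AND 0 = 0
Step 2: Evaluate root node
  0 AND 1 = 0

0


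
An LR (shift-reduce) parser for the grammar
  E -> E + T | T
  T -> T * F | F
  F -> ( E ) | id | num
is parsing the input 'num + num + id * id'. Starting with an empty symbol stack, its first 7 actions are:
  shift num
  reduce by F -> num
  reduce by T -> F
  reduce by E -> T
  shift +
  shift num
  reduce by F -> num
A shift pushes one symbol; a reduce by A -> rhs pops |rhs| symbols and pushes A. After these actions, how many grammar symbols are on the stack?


Tracking the symbol stack through each action:
  Action 1: shift 'num' : push -> stack = [num] (size 1)
  Action 2: reduce by F -> num : pop 1, push F -> stack = [F] (size 1)
  Action 3: reduce by T -> F : pop 1, push T -> stack = [T] (size 1)
  Action 4: reduce by E -> T : pop 1, push E -> stack = [E] (size 1)
  Action 5: shift '+' : push -> stack = [E, +] (size 2)
  Action 6: shift 'num' : push -> stack = [E, +, num] (size 3)
  Action 7: reduce by F -> num : pop 1, push F -> stack = [E, +, F] (size 3)
Final stack size: 3

3


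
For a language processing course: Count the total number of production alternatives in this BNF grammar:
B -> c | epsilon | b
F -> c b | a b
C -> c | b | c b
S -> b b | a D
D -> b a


Counting alternatives per rule:
  B: 3 alternative(s)
  F: 2 alternative(s)
  C: 3 alternative(s)
  S: 2 alternative(s)
  D: 1 alternative(s)
Sum: 3 + 2 + 3 + 2 + 1 = 11

11


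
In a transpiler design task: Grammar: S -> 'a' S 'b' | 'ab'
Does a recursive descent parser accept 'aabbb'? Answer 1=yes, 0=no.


Grammar accepts strings of the form a^n b^n (n >= 1)
Word: 'aabbb'
Counting: 2 a's and 3 b's
Check: 2 == 3? No
Mismatch: a-count != b-count
Rejected

0


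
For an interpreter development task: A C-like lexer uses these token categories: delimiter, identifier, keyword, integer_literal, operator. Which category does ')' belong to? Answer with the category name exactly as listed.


Token: ')'
Checking categories:
  identifier: no
  integer_literal: no
  operator: no
  keyword: no
  delimiter: YES
Category: delimiter

delimiter


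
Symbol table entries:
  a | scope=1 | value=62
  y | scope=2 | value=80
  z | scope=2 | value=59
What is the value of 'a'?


Searching symbol table for 'a':
  a | scope=1 | value=62 <- MATCH
  y | scope=2 | value=80
  z | scope=2 | value=59
Found 'a' at scope 1 with value 62

62


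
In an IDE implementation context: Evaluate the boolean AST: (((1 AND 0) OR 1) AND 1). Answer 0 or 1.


Step 1: Evaluate inner node
  1 AND 0 = 0
Step 2: Evaluate next node
  0 OR 1 = 1
Step 3: Evaluate root node
  1 AND 1 = 1

1


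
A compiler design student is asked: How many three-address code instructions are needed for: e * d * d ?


Expression: e * d * d
Generating three-address code (respecting * over +/- precedence):
  Instruction 1: t1 = e * d
  Instruction 2: t2 = t1 * d
Total instructions: 2

2


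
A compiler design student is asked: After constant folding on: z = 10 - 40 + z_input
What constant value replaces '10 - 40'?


Identifying constant sub-expression:
  Original: z = 10 - 40 + z_input
  10 and 40 are both compile-time constants
  Evaluating: 10 - 40 = -30
  After folding: z = -30 + z_input

-30


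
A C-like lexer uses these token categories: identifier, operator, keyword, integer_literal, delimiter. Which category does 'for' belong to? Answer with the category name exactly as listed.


Token: 'for'
Checking categories:
  identifier: no
  integer_literal: no
  operator: no
  keyword: YES
  delimiter: no
Category: keyword

keyword


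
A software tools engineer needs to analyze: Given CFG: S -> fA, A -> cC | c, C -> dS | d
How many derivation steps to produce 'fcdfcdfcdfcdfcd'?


Grammar: S -> fA, A -> cC | c, C -> dS | d
Deriving 'fcdfcdfcdfcdfcd':
Step 1: S -> fA => fA
Step 2: A -> cC => fcC
Step 3: C -> dS => fcdS
Step 4: S -> fA => fcdfA
Step 5: A -> cC => fcdfcC
Step 6: C -> dS => fcdfcdS
Step 7: S -> fA => fcdfcdfA
Step 8: A -> cC => fcdfcdfcC
Step 9: C -> dS => fcdfcdfcdS
Step 10: S -> fA => fcdfcdfcdfA
Step 11: A -> cC => fcdfcdfcdfcC
Step 12: C -> dS => fcdfcdfcdfcdS
Step 13: S -> fA => fcdfcdfcdfcdfA
Step 14: A -> cC => fcdfcdfcdfcdfcC
Step 15: C -> d => fcdfcdfcdfcdfcd
Total derivation steps: 15

15


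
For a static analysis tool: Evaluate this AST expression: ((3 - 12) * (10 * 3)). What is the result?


Expression: ((3 - 12) * (10 * 3))
Evaluating step by step:
  3 - 12 = -9
  10 * 3 = 30
  -9 * 30 = -270
Result: -270

-270


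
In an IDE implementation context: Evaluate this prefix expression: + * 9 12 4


Parsing prefix expression: + * 9 12 4
Step 1: Innermost operation '* 9 12'
  9 * 12 = 108
Step 2: Outer operation '+ [108] 4'
  108 + 4 = 112

112


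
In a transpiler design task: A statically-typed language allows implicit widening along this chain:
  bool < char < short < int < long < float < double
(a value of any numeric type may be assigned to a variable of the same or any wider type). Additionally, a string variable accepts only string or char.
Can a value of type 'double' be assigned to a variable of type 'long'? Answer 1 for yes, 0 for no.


Target variable type: long
Source value type: double
Numeric ranks: double=6, long=4
Widening allowed iff rank(source) <= rank(target): 6 <= 4? No
Result: 0

0


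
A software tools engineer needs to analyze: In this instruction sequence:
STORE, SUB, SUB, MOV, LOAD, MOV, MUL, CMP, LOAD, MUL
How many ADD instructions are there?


Scanning instruction sequence for ADD:
  Position 1: STORE
  Position 2: SUB
  Position 3: SUB
  Position 4: MOV
  Position 5: LOAD
  Position 6: MOV
  Position 7: MUL
  Position 8: CMP
  Position 9: LOAD
  Position 10: MUL
Matches at positions: []
Total ADD count: 0

0


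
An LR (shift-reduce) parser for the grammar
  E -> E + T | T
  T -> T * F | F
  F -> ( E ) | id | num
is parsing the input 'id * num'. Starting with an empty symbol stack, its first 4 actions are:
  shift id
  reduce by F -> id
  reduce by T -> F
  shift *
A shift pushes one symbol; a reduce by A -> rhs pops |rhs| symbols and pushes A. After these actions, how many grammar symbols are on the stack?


Tracking the symbol stack through each action:
  Action 1: shift 'id' : push -> stack = [id] (size 1)
  Action 2: reduce by F -> id : pop 1, push F -> stack = [F] (size 1)
  Action 3: reduce by T -> F : pop 1, push T -> stack = [T] (size 1)
  Action 4: shift '*' : push -> stack = [T, *] (size 2)
Final stack size: 2

2


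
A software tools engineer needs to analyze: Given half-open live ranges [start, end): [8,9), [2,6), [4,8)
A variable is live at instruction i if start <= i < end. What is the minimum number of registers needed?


Live ranges:
  Var0: [8, 9)
  Var1: [2, 6)
  Var2: [4, 8)
Sweep-line events (position, delta, active):
  pos=2 start -> active=1
  pos=4 start -> active=2
  pos=6 end -> active=1
  pos=8 end -> active=0
  pos=8 start -> active=1
  pos=9 end -> active=0
Maximum simultaneous active: 2
Minimum registers needed: 2

2


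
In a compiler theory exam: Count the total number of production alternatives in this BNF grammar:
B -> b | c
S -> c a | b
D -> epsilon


Counting alternatives per rule:
  B: 2 alternative(s)
  S: 2 alternative(s)
  D: 1 alternative(s)
Sum: 2 + 2 + 1 = 5

5


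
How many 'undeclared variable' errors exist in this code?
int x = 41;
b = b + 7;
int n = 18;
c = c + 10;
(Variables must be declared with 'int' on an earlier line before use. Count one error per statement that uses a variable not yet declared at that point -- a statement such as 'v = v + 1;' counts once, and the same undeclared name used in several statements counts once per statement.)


Scanning code line by line:
  Line 1: declare 'x' -> declared = ['x']
  Line 2: use 'b' -> ERROR (undeclared)
  Line 3: declare 'n' -> declared = ['n', 'x']
  Line 4: use 'c' -> ERROR (undeclared)
Total undeclared variable errors: 2

2


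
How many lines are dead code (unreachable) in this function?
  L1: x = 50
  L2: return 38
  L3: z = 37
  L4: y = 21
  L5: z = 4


Analyzing control flow:
  L1: reachable (before return)
  L2: reachable (return statement)
  L3: DEAD (after return at L2)
  L4: DEAD (after return at L2)
  L5: DEAD (after return at L2)
Return at L2, total lines = 5
Dead lines: L3 through L5
Count: 3

3


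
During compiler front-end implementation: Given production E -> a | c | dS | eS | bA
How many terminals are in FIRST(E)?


Production: E -> a | c | dS | eS | bA
Examining each alternative for leading terminals:
  E -> a : first terminal = 'a'
  E -> c : first terminal = 'c'
  E -> dS : first terminal = 'd'
  E -> eS : first terminal = 'e'
  E -> bA : first terminal = 'b'
FIRST(E) = {a, b, c, d, e}
Count: 5

5


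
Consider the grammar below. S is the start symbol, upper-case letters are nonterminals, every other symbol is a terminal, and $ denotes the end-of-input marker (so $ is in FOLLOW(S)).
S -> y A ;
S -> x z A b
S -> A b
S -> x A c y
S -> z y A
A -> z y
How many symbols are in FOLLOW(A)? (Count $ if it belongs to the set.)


S is the start symbol and does not occur in any rule body, so FOLLOW(S) = {$}.
Examining every occurrence of A in a rule body:
  S -> y A ; : A is followed by terminal ';' -> add ';'
  S -> x z A b : A is followed by terminal 'b' -> add 'b'
  S -> A b : A is followed by terminal 'b' -> add 'b' (already in the set)
  S -> x A c y : A is followed by terminal 'c' -> add 'c'
  S -> z y A : A is at the right end -> add FOLLOW(S) = {$}
  A -> z y : A does not occur in the body -> contributes nothing
FOLLOW(A) = {;, b, c, $}
Count: 4

4


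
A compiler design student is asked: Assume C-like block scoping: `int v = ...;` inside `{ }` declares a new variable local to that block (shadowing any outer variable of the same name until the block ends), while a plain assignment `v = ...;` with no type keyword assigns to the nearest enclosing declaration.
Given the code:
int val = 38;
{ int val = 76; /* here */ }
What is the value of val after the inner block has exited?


Analyzing scoping rules:
Outer scope: declares val = 38
Inner block: 'int val = 76;' declares a NEW val that shadows the outer one
When the block exits the inner val goes out of scope; the outer val was never modified -> 38
Result: 38

38


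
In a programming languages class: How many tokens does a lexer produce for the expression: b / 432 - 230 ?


Scanning 'b / 432 - 230'
Token 1: 'b' -> identifier
Token 2: '/' -> operator
Token 3: '432' -> integer_literal
Token 4: '-' -> operator
Token 5: '230' -> integer_literal
Total tokens: 5

5


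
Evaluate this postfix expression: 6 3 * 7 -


Processing tokens left to right:
Push 6, Push 3
Pop 6 and 3, compute 6 * 3 = 18, push 18
Push 7
Pop 18 and 7, compute 18 - 7 = 11, push 11
Stack result: 11

11


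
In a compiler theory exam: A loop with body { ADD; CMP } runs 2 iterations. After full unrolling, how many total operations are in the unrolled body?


Loop body operations: ADD, CMP (2 ops per iteration)
Unrolling 2 iterations:
  Iteration 1: ADD, CMP (2 ops)
  Iteration 2: ADD, CMP (2 ops)
Total: 2 iterations * 2 ops/iter = 4 operations

4


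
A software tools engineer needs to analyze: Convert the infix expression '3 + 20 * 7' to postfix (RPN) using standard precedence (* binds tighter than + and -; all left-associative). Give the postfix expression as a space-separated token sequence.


Applying the shunting-yard algorithm:
  Operand 3 -> output
  Push '+' onto operator stack -> op-stack: [+]
  Operand 20 -> output
  Push '*' onto operator stack -> op-stack: [+, *]
  Operand 7 -> output
  End of input: pop '*' to output
  End of input: pop '+' to output
Postfix result: 3 20 7 * +

3 20 7 * +


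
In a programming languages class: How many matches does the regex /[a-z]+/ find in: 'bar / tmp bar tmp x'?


Pattern: /[a-z]+/ (identifiers)
Input: 'bar / tmp bar tmp x'
Scanning for matches:
  Match 1: 'bar'
  Match 2: 'tmp'
  Match 3: 'bar'
  Match 4: 'tmp'
  Match 5: 'x'
Total matches: 5

5


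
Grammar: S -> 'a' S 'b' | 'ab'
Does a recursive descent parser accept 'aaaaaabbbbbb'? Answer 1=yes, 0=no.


Grammar accepts strings of the form a^n b^n (n >= 1)
Word: 'aaaaaabbbbbb'
Counting: 6 a's and 6 b's
Check: 6 == 6? Yes
Derivation (S -> aSb applied 5 time(s), then S -> ab): S => aSb => aaSbb => aaaSbbb => aaaaSbbbb => aaaaaSbbbbb => aaaaaabbbbbb
Accepted

1


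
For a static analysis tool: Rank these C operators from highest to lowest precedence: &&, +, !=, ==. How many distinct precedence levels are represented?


Looking up precedence for each operator:
  && -> precedence 2
  + -> precedence 5
  != -> precedence 3
  == -> precedence 3
Sorted highest to lowest: +, !=, ==, &&
Distinct precedence values: [5, 3, 2]
Number of distinct levels: 3

3


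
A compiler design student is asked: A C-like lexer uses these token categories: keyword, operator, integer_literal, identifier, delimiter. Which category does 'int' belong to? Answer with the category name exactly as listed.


Token: 'int'
Checking categories:
  identifier: no
  integer_literal: no
  operator: no
  keyword: YES
  delimiter: no
Category: keyword

keyword


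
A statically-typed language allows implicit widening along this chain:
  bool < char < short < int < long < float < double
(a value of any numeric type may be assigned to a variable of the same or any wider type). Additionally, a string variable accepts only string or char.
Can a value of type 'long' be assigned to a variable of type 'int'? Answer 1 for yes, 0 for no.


Target variable type: int
Source value type: long
Numeric ranks: long=4, int=3
Widening allowed iff rank(source) <= rank(target): 4 <= 3? No
Result: 0

0


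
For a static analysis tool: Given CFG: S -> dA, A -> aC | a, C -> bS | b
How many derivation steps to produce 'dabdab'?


Grammar: S -> dA, A -> aC | a, C -> bS | b
Deriving 'dabdab':
Step 1: S -> dA => dA
Step 2: A -> aC => daC
Step 3: C -> bS => dabS
Step 4: S -> dA => dabdA
Step 5: A -> aC => dabdaC
Step 6: C -> b => dabdab
Total derivation steps: 6

6


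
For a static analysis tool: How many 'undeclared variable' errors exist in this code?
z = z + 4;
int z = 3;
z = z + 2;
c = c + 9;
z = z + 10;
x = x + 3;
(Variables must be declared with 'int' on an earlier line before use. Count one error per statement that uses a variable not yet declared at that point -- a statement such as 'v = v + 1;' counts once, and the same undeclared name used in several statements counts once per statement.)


Scanning code line by line:
  Line 1: use 'z' -> ERROR (undeclared)
  Line 2: declare 'z' -> declared = ['z']
  Line 3: use 'z' -> OK (declared)
  Line 4: use 'c' -> ERROR (undeclared)
  Line 5: use 'z' -> OK (declared)
  Line 6: use 'x' -> ERROR (undeclared)
Total undeclared variable errors: 3

3


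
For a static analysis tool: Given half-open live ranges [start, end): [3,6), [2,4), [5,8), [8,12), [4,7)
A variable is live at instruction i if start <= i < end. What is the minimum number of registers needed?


Live ranges:
  Var0: [3, 6)
  Var1: [2, 4)
  Var2: [5, 8)
  Var3: [8, 12)
  Var4: [4, 7)
Sweep-line events (position, delta, active):
  pos=2 start -> active=1
  pos=3 start -> active=2
  pos=4 end -> active=1
  pos=4 start -> active=2
  pos=5 start -> active=3
  pos=6 end -> active=2
  pos=7 end -> active=1
  pos=8 end -> active=0
  pos=8 start -> active=1
  pos=12 end -> active=0
Maximum simultaneous active: 3
Minimum registers needed: 3

3


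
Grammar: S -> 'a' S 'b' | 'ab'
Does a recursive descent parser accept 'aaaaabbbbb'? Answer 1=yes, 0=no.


Grammar accepts strings of the form a^n b^n (n >= 1)
Word: 'aaaaabbbbb'
Counting: 5 a's and 5 b's
Check: 5 == 5? Yes
Derivation (S -> aSb applied 4 time(s), then S -> ab): S => aSb => aaSbb => aaaSbbb => aaaaSbbbb => aaaaabbbbb
Accepted

1


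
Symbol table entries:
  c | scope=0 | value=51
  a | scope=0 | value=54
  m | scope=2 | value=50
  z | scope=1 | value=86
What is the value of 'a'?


Searching symbol table for 'a':
  c | scope=0 | value=51
  a | scope=0 | value=54 <- MATCH
  m | scope=2 | value=50
  z | scope=1 | value=86
Found 'a' at scope 0 with value 54

54


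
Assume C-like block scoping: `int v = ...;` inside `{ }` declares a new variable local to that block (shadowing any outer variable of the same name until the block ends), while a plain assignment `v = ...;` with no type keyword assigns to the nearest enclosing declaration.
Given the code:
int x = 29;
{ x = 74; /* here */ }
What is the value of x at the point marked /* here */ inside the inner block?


Analyzing scoping rules:
Outer scope: declares x = 29
Inner block: 'x = 74;' has no type keyword, so it is an assignment to the outer x (no shadowing)
Inside the block, after the assignment -> 74
Result: 74

74


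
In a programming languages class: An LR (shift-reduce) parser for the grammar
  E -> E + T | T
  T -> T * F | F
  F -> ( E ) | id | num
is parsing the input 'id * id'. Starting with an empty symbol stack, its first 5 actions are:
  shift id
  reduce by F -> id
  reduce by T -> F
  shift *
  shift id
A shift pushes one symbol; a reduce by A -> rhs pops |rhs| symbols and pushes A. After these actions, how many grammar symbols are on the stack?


Tracking the symbol stack through each action:
  Action 1: shift 'id' : push -> stack = [id] (size 1)
  Action 2: reduce by F -> id : pop 1, push F -> stack = [F] (size 1)
  Action 3: reduce by T -> F : pop 1, push T -> stack = [T] (size 1)
  Action 4: shift '*' : push -> stack = [T, *] (size 2)
  Action 5: shift 'id' : push -> stack = [T, *, id] (size 3)
Final stack size: 3

3


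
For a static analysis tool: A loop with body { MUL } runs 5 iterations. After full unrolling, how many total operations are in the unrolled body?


Loop body operations: MUL (1 op per iteration)
Unrolling 5 iterations:
  Iteration 1: MUL (1 ops)
  Iteration 2: MUL (1 ops)
  Iteration 3: MUL (1 ops)
  Iteration 4: MUL (1 ops)
  Iteration 5: MUL (1 ops)
Total: 5 iterations * 1 ops/iter = 5 operations

5


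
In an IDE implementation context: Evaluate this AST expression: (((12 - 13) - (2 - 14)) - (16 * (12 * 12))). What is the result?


Expression: (((12 - 13) - (2 - 14)) - (16 * (12 * 12)))
Evaluating step by step:
  12 - 13 = -1
  2 - 14 = -12
  -1 - -12 = 11
  12 * 12 = 144
  16 * 144 = 2304
  11 - 2304 = -2293
Result: -2293

-2293


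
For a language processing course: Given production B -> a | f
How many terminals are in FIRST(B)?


Production: B -> a | f
Examining each alternative for leading terminals:
  B -> a : first terminal = 'a'
  B -> f : first terminal = 'f'
FIRST(B) = {a, f}
Count: 2

2


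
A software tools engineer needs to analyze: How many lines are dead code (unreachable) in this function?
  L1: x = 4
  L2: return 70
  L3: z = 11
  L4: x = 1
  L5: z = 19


Analyzing control flow:
  L1: reachable (before return)
  L2: reachable (return statement)
  L3: DEAD (after return at L2)
  L4: DEAD (after return at L2)
  L5: DEAD (after return at L2)
Return at L2, total lines = 5
Dead lines: L3 through L5
Count: 3

3


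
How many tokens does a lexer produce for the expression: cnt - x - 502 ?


Scanning 'cnt - x - 502'
Token 1: 'cnt' -> identifier
Token 2: '-' -> operator
Token 3: 'x' -> identifier
Token 4: '-' -> operator
Token 5: '502' -> integer_literal
Total tokens: 5

5


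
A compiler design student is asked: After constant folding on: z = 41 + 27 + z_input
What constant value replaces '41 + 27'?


Identifying constant sub-expression:
  Original: z = 41 + 27 + z_input
  41 and 27 are both compile-time constants
  Evaluating: 41 + 27 = 68
  After folding: z = 68 + z_input

68


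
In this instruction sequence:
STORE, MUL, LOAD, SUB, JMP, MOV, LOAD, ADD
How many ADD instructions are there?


Scanning instruction sequence for ADD:
  Position 1: STORE
  Position 2: MUL
  Position 3: LOAD
  Position 4: SUB
  Position 5: JMP
  Position 6: MOV
  Position 7: LOAD
  Position 8: ADD <- MATCH
Matches at positions: [8]
Total ADD count: 1

1


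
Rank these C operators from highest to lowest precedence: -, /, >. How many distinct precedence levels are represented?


Looking up precedence for each operator:
  - -> precedence 5
  / -> precedence 6
  > -> precedence 4
Sorted highest to lowest: /, -, >
Distinct precedence values: [6, 5, 4]
Number of distinct levels: 3

3


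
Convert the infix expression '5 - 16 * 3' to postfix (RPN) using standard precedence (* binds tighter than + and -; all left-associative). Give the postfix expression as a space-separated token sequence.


Applying the shunting-yard algorithm:
  Operand 5 -> output
  Push '-' onto operator stack -> op-stack: [-]
  Operand 16 -> output
  Push '*' onto operator stack -> op-stack: [-, *]
  Operand 3 -> output
  End of input: pop '*' to output
  End of input: pop '-' to output
Postfix result: 5 16 3 * -

5 16 3 * -


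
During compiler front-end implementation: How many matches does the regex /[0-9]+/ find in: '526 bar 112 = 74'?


Pattern: /[0-9]+/ (int literals)
Input: '526 bar 112 = 74'
Scanning for matches:
  Match 1: '526'
  Match 2: '112'
  Match 3: '74'
Total matches: 3

3


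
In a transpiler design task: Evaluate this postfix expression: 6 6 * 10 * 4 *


Processing tokens left to right:
Push 6, Push 6
Pop 6 and 6, compute 6 * 6 = 36, push 36
Push 10
Pop 36 and 10, compute 36 * 10 = 360, push 360
Push 4
Pop 360 and 4, compute 360 * 4 = 1440, push 1440
Stack result: 1440

1440


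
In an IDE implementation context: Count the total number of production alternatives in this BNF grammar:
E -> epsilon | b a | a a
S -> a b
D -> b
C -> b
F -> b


Counting alternatives per rule:
  E: 3 alternative(s)
  S: 1 alternative(s)
  D: 1 alternative(s)
  C: 1 alternative(s)
  F: 1 alternative(s)
Sum: 3 + 1 + 1 + 1 + 1 = 7

7


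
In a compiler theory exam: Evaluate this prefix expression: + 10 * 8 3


Parsing prefix expression: + 10 * 8 3
Step 1: Innermost operation '* 8 3'
  8 * 3 = 24
Step 2: Outer operation '+ 10 [24]'
  10 + 24 = 34

34


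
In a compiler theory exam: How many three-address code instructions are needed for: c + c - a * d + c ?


Expression: c + c - a * d + c
Generating three-address code (respecting * over +/- precedence):
  Instruction 1: t1 = a * d
  Instruction 2: t2 = c + c
  Instruction 3: t3 = t2 - t1
  Instruction 4: t4 = t3 + c
Total instructions: 4

4


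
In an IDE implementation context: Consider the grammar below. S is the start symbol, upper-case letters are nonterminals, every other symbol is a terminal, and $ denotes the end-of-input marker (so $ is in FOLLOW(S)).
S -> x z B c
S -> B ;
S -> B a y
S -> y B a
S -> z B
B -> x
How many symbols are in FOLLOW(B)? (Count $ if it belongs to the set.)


S is the start symbol and does not occur in any rule body, so FOLLOW(S) = {$}.
Examining every occurrence of B in a rule body:
  S -> x z B c : B is followed by terminal 'c' -> add 'c'
  S -> B ; : B is followed by terminal ';' -> add ';'
  S -> B a y : B is followed by terminal 'a' -> add 'a'
  S -> y B a : B is followed by terminal 'a' -> add 'a' (already in the set)
  S -> z B : B is at the right end -> add FOLLOW(S) = {$}
  B -> x : B does not occur in the body -> contributes nothing
FOLLOW(B) = {;, a, c, $}
Count: 4

4


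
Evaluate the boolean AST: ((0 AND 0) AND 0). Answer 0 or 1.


Step 1: Evaluate inner node
  0 AND 0 = 0
Step 2: Evaluate root node
  0 AND 0 = 0

0


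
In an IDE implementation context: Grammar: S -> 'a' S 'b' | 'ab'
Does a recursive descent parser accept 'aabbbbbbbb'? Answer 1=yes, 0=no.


Grammar accepts strings of the form a^n b^n (n >= 1)
Word: 'aabbbbbbbb'
Counting: 2 a's and 8 b's
Check: 2 == 8? No
Mismatch: a-count != b-count
Rejected

0


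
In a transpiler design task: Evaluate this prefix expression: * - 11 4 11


Parsing prefix expression: * - 11 4 11
Step 1: Innermost operation '- 11 4'
  11 - 4 = 7
Step 2: Outer operation '* [7] 11'
  7 * 11 = 77

77


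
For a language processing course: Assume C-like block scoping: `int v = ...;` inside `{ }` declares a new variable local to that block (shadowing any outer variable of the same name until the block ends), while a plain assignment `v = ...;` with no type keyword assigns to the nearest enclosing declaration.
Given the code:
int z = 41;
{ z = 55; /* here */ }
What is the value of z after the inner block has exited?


Analyzing scoping rules:
Outer scope: declares z = 41
Inner block: 'z = 55;' has no type keyword, so it is an assignment to the outer z (no shadowing)
The assignment changed the outer variable itself, so the new value persists after the block -> 55
Result: 55

55


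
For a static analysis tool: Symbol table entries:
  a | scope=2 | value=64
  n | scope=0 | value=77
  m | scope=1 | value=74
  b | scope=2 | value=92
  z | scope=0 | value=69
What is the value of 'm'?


Searching symbol table for 'm':
  a | scope=2 | value=64
  n | scope=0 | value=77
  m | scope=1 | value=74 <- MATCH
  b | scope=2 | value=92
  z | scope=0 | value=69
Found 'm' at scope 1 with value 74

74


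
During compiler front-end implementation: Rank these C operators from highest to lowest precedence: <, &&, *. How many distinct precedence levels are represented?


Looking up precedence for each operator:
  < -> precedence 4
  && -> precedence 2
  * -> precedence 6
Sorted highest to lowest: *, <, &&
Distinct precedence values: [6, 4, 2]
Number of distinct levels: 3

3


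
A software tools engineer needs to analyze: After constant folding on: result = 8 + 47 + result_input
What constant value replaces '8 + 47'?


Identifying constant sub-expression:
  Original: result = 8 + 47 + result_input
  8 and 47 are both compile-time constants
  Evaluating: 8 + 47 = 55
  After folding: result = 55 + result_input

55


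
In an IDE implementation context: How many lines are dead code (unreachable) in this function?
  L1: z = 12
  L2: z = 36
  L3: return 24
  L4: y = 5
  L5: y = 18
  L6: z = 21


Analyzing control flow:
  L1: reachable (before return)
  L2: reachable (before return)
  L3: reachable (return statement)
  L4: DEAD (after return at L3)
  L5: DEAD (after return at L3)
  L6: DEAD (after return at L3)
Return at L3, total lines = 6
Dead lines: L4 through L6
Count: 3

3


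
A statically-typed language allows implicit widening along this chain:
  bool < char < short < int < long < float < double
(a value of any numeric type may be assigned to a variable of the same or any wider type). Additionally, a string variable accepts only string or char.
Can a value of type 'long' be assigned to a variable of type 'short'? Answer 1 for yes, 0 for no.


Target variable type: short
Source value type: long
Numeric ranks: long=4, short=2
Widening allowed iff rank(source) <= rank(target): 4 <= 2? No
Result: 0

0


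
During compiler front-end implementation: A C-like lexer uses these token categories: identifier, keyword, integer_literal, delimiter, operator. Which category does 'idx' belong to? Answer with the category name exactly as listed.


Token: 'idx'
Checking categories:
  identifier: YES
  integer_literal: no
  operator: no
  keyword: no
  delimiter: no
Category: identifier

identifier


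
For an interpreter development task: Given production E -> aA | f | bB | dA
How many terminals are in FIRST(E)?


Production: E -> aA | f | bB | dA
Examining each alternative for leading terminals:
  E -> aA : first terminal = 'a'
  E -> f : first terminal = 'f'
  E -> bB : first terminal = 'b'
  E -> dA : first terminal = 'd'
FIRST(E) = {a, b, d, f}
Count: 4

4


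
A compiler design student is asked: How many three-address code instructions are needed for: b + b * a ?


Expression: b + b * a
Generating three-address code (respecting * over +/- precedence):
  Instruction 1: t1 = b * a
  Instruction 2: t2 = b + t1
Total instructions: 2

2


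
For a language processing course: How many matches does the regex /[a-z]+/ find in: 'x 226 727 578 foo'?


Pattern: /[a-z]+/ (identifiers)
Input: 'x 226 727 578 foo'
Scanning for matches:
  Match 1: 'x'
  Match 2: 'foo'
Total matches: 2

2


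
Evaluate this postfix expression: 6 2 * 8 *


Processing tokens left to right:
Push 6, Push 2
Pop 6 and 2, compute 6 * 2 = 12, push 12
Push 8
Pop 12 and 8, compute 12 * 8 = 96, push 96
Stack result: 96

96
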